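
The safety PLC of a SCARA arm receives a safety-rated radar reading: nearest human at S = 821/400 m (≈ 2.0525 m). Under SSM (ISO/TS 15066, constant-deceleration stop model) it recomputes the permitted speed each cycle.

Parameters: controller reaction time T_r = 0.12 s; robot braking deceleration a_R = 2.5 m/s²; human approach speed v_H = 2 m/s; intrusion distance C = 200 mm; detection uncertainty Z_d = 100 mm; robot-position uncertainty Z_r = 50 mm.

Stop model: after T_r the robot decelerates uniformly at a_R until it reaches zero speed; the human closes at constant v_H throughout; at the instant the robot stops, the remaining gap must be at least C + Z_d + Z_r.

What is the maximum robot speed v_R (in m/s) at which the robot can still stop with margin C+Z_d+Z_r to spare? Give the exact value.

collect terms ⇒ (1/5)·v_R² + (23/25)·v_R + (-117/80) = 0
  disc = (23/25)² − 4·(1/5)·(-117/80) = 5041/2500 ; √disc = 71/50
  v_R = (−(23/25) + 71/50) / (2·(1/5)) = 5/4 m/s
check:
T_s = v_R/a_R = (5/4)/(5/2) = 0.5000 s
robot in T_r: 1.2500·0.1200 = 0.1500 m
braking distance = 1.2500²/(2·2.5000) = 0.3125 m
person approaches 2.0000·(0.1200+0.5000) = 1.2400 m
residual clearance needed = 0.2000+0.1000+0.0500 = 0.3500 m
sum ≈ 0.1500+0.3125+1.2400+0.3500 ≈ 2.0525 m = S ✓

v_R_max = 5/4 m/s = 1.2500 m/s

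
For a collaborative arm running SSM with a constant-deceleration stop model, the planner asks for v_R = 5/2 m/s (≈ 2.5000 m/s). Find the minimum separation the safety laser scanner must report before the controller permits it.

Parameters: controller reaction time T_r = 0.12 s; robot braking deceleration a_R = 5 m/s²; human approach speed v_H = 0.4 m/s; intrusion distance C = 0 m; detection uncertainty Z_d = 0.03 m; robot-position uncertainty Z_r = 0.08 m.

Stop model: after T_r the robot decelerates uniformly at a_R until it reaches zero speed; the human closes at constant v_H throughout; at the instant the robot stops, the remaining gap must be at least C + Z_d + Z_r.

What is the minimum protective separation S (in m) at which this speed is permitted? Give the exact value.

S_min = 1283/1000 m = 1.2830 m

braking lasts T_s = (5/2)/5 = 0.5000 s
reaction-phase robot travel = 2.5000·0.1200 = 0.3000 m
robot covers 2.5000·0.5000 − ½·5.0000·0.5000² = 0.6250 m while stopping
human closes 0.4000·0.6200 = 0.2480 m
C+Z_d+Z_r = 0.0000+0.0300+0.0800 = 0.1100 m
S_min ≈ 0.3000+0.6250+0.2480+0.1100  ⇒  S_min = 1283/1000 m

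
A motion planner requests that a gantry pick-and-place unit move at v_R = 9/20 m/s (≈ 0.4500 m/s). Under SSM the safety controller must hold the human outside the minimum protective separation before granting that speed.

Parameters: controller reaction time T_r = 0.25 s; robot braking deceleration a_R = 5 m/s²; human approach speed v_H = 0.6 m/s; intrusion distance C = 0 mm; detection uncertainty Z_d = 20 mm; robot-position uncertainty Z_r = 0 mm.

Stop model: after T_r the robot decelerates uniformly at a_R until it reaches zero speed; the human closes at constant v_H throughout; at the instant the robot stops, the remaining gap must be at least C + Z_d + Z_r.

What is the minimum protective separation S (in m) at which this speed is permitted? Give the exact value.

braking lasts T_s = (9/20)/5 = 0.0900 s
reaction-phase robot travel = 0.4500·0.2500 = 0.1125 m
robot covers 0.4500·0.0900 − ½·5.0000·0.0900² = 0.0203 m while stopping
human closes 0.6000·0.3400 = 0.2040 m
margins: 0.0000+0.0200+0.0000 = 0.0200 m
S_min ≈ 0.1125+0.0203+0.2040+0.0200  ⇒  S_min = 1427/4000 m

S_min = 1427/4000 m = 0.3568 m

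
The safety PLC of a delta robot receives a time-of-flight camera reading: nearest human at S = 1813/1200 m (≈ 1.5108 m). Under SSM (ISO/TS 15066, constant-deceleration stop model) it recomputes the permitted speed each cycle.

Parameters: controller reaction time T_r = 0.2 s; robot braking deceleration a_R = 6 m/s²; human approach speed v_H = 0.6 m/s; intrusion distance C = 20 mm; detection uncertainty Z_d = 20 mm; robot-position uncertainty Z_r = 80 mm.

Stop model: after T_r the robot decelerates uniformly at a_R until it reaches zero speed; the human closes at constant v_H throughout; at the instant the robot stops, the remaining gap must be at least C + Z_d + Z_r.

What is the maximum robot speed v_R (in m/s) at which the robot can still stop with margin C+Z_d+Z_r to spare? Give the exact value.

quadratic (1/12)·v² + (3/10)·v + (-61/48) = 0
  disc = (3/10)² − 4·(1/12)·(-61/48) = 1849/3600 ; √disc = 43/60
  v_R = (−(3/10) + 43/60) / (2·(1/12)) = 5/2 m/s
check:
T_s = v_R/a_R = (5/2)/6 = 0.4167 s
reaction-phase robot travel = 2.5000·0.2000 = 0.5000 m
robot covers 2.5000·0.4167 − ½·6.0000·0.4167² = 0.5208 m while stopping
human closes 0.6000·0.6167 = 0.3700 m
margins: 0.0200+0.0200+0.0800 = 0.1200 m
sum ≈ 0.5000+0.5208+0.3700+0.1200 ≈ 1.5108 m = S ✓

v_R_max = 5/2 m/s = 2.5000 m/s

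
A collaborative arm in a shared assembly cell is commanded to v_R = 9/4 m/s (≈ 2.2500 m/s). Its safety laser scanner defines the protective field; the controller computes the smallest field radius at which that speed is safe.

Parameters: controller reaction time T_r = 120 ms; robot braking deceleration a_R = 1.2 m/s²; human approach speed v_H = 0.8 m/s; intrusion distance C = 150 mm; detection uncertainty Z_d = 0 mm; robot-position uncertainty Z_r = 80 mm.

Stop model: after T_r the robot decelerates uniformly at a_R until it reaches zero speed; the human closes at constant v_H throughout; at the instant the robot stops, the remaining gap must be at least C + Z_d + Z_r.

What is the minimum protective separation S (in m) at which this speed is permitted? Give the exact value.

T_s = v_R/a_R = (9/4)/(6/5) = 1.8750 s
reaction-phase robot travel = 2.2500·0.1200 = 0.2700 m
robot covers 2.2500·1.8750 − ½·1.2000·1.8750² = 2.1094 m while stopping
human closes 0.8000·1.9950 = 1.5960 m
residual clearance needed = 0.1500+0.0000+0.0800 = 0.2300 m
S_min ≈ 0.2700+2.1094+1.5960+0.2300  ⇒  S_min = 33643/8000 m

S_min = 33643/8000 m = 4.2054 m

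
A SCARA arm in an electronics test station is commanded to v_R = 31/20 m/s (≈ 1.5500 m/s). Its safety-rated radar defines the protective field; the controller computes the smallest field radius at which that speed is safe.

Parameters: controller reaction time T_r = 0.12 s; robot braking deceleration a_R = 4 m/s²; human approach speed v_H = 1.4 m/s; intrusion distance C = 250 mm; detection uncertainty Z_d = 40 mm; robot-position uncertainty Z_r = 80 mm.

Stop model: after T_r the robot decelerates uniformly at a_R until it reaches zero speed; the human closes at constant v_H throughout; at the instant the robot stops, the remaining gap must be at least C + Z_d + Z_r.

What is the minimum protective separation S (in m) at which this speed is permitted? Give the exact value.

stop time T_s = (31/20)/4 = 0.3875 s
robot in T_r: 1.5500·0.1200 = 0.1860 m
robot under decel: 1.5500²/(2·4.0000) = 0.3003 m
human over T_r+T_s: 1.4000·(0.1200+0.3875) = 0.7105 m
margins: 0.2500+0.0400+0.0800 = 0.3700 m
S_min ≈ 0.1860+0.3003+0.7105+0.3700  ⇒  S_min = 25069/16000 m

S_min = 25069/16000 m = 1.5668 m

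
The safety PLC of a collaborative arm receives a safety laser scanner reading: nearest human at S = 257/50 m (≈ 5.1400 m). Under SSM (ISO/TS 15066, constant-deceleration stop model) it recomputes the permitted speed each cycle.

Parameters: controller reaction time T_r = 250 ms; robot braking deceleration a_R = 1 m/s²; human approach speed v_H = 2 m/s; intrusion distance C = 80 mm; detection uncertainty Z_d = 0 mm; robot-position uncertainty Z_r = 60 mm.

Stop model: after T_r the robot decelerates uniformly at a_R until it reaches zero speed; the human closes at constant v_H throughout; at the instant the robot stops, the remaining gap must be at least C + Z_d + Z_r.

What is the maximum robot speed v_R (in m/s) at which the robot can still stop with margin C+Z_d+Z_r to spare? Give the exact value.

quadratic (1/2)·v² + (9/4)·v + (-9/2) = 0
  disc = (9/4)² − 4·(1/2)·(-9/2) = 225/16 ; √disc = 15/4
  v_R = (−(9/4) + 15/4) / (2·(1/2)) = 3/2 m/s
check:
T_s = v_R/a_R = (3/2)/1 = 1.5000 s
robot in T_r: 1.5000·0.2500 = 0.3750 m
robot covers 1.5000·1.5000 − ½·1.0000·1.5000² = 1.1250 m while stopping
person approaches 2.0000·(0.2500+1.5000) = 3.5000 m
C+Z_d+Z_r = 0.0800+0.0000+0.0600 = 0.1400 m
sum ≈ 0.3750+1.1250+3.5000+0.1400 ≈ 5.1400 m = S ✓

v_R_max = 3/2 m/s = 1.5000 m/s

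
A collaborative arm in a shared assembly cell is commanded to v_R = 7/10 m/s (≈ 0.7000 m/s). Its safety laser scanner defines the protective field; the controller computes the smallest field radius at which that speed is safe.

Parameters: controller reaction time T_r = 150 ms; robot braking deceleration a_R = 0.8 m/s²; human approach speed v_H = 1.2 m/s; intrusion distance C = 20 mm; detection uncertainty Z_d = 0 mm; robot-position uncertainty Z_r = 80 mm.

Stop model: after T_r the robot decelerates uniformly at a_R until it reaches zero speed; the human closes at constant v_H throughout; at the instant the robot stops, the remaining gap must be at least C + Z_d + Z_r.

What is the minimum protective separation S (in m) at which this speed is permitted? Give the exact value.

braking lasts T_s = (7/10)/(4/5) = 0.8750 s
reaction-phase robot travel = 0.7000·0.1500 = 0.1050 m
robot covers 0.7000·0.8750 − ½·0.8000·0.8750² = 0.3063 m while stopping
human over T_r+T_s: 1.2000·(0.1500+0.8750) = 1.2300 m
C+Z_d+Z_r = 0.0200+0.0000+0.0800 = 0.1000 m
S_min ≈ 0.1050+0.3063+1.2300+0.1000  ⇒  S_min = 1393/800 m

S_min = 1393/800 m = 1.7412 m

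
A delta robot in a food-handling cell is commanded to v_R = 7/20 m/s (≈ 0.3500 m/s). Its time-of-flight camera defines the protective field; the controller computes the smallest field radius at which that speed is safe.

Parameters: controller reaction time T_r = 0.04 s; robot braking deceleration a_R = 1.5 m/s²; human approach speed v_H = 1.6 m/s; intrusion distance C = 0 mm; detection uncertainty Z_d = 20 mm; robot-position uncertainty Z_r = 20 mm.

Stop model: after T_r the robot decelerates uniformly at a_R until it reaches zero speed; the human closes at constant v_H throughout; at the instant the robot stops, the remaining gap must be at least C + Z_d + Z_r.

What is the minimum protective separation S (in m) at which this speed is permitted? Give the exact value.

stop time T_s = (7/20)/(3/2) = 0.2333 s
robot covers v_R·T_r = 0.3500·0.0400 = 0.0140 m before braking
robot covers 0.3500·0.2333 − ½·1.5000·0.2333² = 0.0408 m while stopping
person approaches 1.6000·(0.0400+0.2333) = 0.4373 m
margins: 0.0000+0.0200+0.0200 = 0.0400 m
S_min ≈ 0.0140+0.0408+0.4373+0.0400  ⇒  S_min = 3193/6000 m

S_min = 3193/6000 m = 0.5322 m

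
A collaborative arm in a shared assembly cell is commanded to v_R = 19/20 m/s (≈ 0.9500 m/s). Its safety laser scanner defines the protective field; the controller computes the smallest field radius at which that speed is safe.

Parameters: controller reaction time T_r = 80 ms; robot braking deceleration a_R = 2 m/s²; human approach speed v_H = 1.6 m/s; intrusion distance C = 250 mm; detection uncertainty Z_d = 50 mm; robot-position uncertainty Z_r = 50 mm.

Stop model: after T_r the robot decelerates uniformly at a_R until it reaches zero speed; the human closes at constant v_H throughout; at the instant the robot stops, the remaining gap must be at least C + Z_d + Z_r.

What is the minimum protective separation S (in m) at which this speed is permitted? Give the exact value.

stop time T_s = (19/20)/2 = 0.4750 s
robot in T_r: 0.9500·0.0800 = 0.0760 m
braking distance = 0.9500²/(2·2.0000) = 0.2256 m
human closes 1.6000·0.5550 = 0.8880 m
C+Z_d+Z_r = 0.2500+0.0500+0.0500 = 0.3500 m
S_min ≈ 0.0760+0.2256+0.8880+0.3500  ⇒  S_min = 12317/8000 m

S_min = 12317/8000 m = 1.5396 m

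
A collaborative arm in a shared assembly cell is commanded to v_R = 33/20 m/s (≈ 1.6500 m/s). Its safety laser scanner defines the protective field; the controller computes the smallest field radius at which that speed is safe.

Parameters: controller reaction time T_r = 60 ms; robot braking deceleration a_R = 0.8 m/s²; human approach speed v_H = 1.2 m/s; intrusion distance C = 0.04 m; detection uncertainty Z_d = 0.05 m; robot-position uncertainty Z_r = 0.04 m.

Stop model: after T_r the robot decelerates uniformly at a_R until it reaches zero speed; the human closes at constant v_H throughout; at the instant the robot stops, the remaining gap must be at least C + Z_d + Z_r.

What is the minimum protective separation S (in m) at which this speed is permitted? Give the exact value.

stop time T_s = (33/20)/(4/5) = 2.0625 s
robot covers v_R·T_r = 1.6500·0.0600 = 0.0990 m before braking
robot covers 1.6500·2.0625 − ½·0.8000·2.0625² = 1.7016 m while stopping
human over T_r+T_s: 1.2000·(0.0600+2.0625) = 2.5470 m
C+Z_d+Z_r = 0.0400+0.0500+0.0400 = 0.1300 m
S_min ≈ 0.0990+1.7016+2.5470+0.1300  ⇒  S_min = 71641/16000 m

S_min = 71641/16000 m = 4.4776 m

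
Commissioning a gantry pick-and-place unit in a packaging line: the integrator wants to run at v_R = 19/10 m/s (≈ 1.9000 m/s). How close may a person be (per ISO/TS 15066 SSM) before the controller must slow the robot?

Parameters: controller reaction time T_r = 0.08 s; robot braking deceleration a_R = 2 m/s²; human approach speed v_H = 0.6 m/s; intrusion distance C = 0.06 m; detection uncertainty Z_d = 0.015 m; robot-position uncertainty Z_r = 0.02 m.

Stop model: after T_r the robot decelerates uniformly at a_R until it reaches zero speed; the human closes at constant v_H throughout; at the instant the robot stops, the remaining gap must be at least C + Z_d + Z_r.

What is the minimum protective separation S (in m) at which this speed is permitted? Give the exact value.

S_min = 707/400 m = 1.7675 m

T_s = v_R/a_R = (19/10)/2 = 0.9500 s
robot covers v_R·T_r = 1.9000·0.0800 = 0.1520 m before braking
braking distance = 1.9000²/(2·2.0000) = 0.9025 m
human closes 0.6000·1.0300 = 0.6180 m
residual clearance needed = 0.0600+0.0150+0.0200 = 0.0950 m
S_min ≈ 0.1520+0.9025+0.6180+0.0950  ⇒  S_min = 707/400 m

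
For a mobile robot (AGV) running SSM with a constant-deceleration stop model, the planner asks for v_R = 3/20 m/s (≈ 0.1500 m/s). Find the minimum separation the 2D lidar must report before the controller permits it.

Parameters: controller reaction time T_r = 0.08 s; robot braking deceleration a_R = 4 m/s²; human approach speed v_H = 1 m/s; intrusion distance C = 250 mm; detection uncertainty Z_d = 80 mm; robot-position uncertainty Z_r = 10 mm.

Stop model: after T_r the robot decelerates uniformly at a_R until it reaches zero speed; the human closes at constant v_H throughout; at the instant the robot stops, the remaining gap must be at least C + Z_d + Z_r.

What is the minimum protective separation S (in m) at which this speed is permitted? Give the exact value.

T_s = v_R/a_R = (3/20)/4 = 0.0375 s
robot covers v_R·T_r = 0.1500·0.0800 = 0.0120 m before braking
braking distance = 0.1500²/(2·4.0000) = 0.0028 m
person approaches 1.0000·(0.0800+0.0375) = 0.1175 m
C+Z_d+Z_r = 0.2500+0.0800+0.0100 = 0.3400 m
S_min ≈ 0.0120+0.0028+0.1175+0.3400  ⇒  S_min = 7557/16000 m

S_min = 7557/16000 m = 0.4723 m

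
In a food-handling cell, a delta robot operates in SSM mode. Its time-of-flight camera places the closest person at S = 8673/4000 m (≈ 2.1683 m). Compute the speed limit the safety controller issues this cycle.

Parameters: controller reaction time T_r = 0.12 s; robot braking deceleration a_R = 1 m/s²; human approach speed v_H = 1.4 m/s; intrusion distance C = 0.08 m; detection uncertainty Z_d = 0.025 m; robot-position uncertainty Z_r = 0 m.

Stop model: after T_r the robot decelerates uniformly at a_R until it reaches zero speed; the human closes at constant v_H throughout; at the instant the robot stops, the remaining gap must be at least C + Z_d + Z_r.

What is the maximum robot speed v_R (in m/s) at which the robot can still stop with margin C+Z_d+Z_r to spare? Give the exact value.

collect terms ⇒ (1/2)·v_R² + (38/25)·v_R + (-7581/4000) = 0
  disc = (38/25)² − 4·(1/2)·(-7581/4000) = 61009/10000 ; √disc = 247/100
  v_R = (−(38/25) + 247/100) / (2·(1/2)) = 19/20 m/s
check:
T_s = v_R/a_R = (19/20)/1 = 0.9500 s
reaction-phase robot travel = 0.9500·0.1200 = 0.1140 m
braking distance = 0.9500²/(2·1.0000) = 0.4512 m
human over T_r+T_s: 1.4000·(0.1200+0.9500) = 1.4980 m
C+Z_d+Z_r = 0.0800+0.0250+0.0000 = 0.1050 m
sum ≈ 0.1140+0.4512+1.4980+0.1050 ≈ 2.1683 m = S ✓

v_R_max = 19/20 m/s = 0.9500 m/s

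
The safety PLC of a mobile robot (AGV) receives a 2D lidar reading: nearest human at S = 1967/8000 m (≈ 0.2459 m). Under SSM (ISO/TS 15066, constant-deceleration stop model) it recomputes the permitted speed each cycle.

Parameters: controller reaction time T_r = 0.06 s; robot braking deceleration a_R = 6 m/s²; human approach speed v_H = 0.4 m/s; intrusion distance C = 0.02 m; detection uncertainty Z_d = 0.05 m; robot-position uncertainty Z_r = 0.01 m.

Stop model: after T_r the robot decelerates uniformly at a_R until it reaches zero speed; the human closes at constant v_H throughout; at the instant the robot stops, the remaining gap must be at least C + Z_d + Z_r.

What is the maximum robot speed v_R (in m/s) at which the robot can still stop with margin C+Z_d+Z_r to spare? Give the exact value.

v_R_max = 3/4 m/s = 0.7500 m/s

quadratic (1/12)·v² + (19/150)·v + (-227/1600) = 0
  disc = (19/150)² − 4·(1/12)·(-227/1600) = 22801/360000 ; √disc = 151/600
  v_R = (−(19/150) + 151/600) / (2·(1/12)) = 3/4 m/s
check:
stop time T_s = (3/4)/6 = 0.1250 s
robot covers v_R·T_r = 0.7500·0.0600 = 0.0450 m before braking
braking distance = 0.7500²/(2·6.0000) = 0.0469 m
person approaches 0.4000·(0.0600+0.1250) = 0.0740 m
margins: 0.0200+0.0500+0.0100 = 0.0800 m
sum ≈ 0.0450+0.0469+0.0740+0.0800 ≈ 0.2459 m = S ✓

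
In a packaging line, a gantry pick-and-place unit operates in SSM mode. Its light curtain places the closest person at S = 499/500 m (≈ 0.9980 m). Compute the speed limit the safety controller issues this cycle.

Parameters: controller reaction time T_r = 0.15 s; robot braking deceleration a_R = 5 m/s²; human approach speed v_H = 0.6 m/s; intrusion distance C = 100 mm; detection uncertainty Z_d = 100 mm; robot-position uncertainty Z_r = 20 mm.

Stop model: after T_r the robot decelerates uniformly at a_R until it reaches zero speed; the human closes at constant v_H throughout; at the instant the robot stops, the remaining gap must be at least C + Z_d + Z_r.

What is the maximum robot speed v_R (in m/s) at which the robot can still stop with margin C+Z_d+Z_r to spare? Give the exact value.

v_R_max = 8/5 m/s = 1.6000 m/s

collect terms ⇒ (1/10)·v_R² + (27/100)·v_R + (-86/125) = 0
  disc = (27/100)² − 4·(1/10)·(-86/125) = 3481/10000 ; √disc = 59/100
  v_R = (−(27/100) + 59/100) / (2·(1/10)) = 8/5 m/s
check:
T_s = v_R/a_R = (8/5)/5 = 0.3200 s
reaction-phase robot travel = 1.6000·0.1500 = 0.2400 m
braking distance = 1.6000²/(2·5.0000) = 0.2560 m
human over T_r+T_s: 0.6000·(0.1500+0.3200) = 0.2820 m
margins: 0.1000+0.1000+0.0200 = 0.2200 m
sum ≈ 0.2400+0.2560+0.2820+0.2200 ≈ 0.9980 m = S ✓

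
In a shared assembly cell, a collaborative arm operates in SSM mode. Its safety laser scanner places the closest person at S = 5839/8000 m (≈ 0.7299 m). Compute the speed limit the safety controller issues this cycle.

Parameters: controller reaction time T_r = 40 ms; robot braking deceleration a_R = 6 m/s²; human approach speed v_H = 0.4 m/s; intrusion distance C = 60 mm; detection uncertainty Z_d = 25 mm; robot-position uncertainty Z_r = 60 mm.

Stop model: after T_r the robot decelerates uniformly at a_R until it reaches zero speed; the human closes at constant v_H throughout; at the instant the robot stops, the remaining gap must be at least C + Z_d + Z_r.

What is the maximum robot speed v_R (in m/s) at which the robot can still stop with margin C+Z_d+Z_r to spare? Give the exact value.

collect terms ⇒ (1/12)·v_R² + (8/75)·v_R + (-4551/8000) = 0
  disc = (8/75)² − 4·(1/12)·(-4551/8000) = 72361/360000 ; √disc = 269/600
  v_R = (−(8/75) + 269/600) / (2·(1/12)) = 41/20 m/s
check:
braking lasts T_s = (41/20)/6 = 0.3417 s
robot in T_r: 2.0500·0.0400 = 0.0820 m
robot covers 2.0500·0.3417 − ½·6.0000·0.3417² = 0.3502 m while stopping
human closes 0.4000·0.3817 = 0.1527 m
C+Z_d+Z_r = 0.0600+0.0250+0.0600 = 0.1450 m
sum ≈ 0.0820+0.3502+0.1527+0.1450 ≈ 0.7299 m = S ✓

v_R_max = 41/20 m/s = 2.0500 m/s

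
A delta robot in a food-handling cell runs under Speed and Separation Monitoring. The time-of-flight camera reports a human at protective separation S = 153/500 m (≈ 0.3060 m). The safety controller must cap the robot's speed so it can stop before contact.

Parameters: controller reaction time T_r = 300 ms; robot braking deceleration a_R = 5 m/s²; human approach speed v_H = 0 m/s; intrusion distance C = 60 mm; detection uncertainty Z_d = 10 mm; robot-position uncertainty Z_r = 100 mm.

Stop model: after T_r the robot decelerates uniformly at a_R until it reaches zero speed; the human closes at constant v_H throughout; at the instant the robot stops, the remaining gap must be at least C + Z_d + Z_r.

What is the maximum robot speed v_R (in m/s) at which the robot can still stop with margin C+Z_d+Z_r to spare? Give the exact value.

v_R_max = 2/5 m/s = 0.4000 m/s

collect terms ⇒ (1/10)·v_R² + (3/10)·v_R + (-17/125) = 0
  disc = (3/10)² − 4·(1/10)·(-17/125) = 361/2500 ; √disc = 19/50
  v_R = (−(3/10) + 19/50) / (2·(1/10)) = 2/5 m/s
check:
stop time T_s = (2/5)/5 = 0.0800 s
robot in T_r: 0.4000·0.3000 = 0.1200 m
braking distance = 0.4000²/(2·5.0000) = 0.0160 m
person approaches 0.0000·(0.3000+0.0800) = 0.0000 m
margins: 0.0600+0.0100+0.1000 = 0.1700 m
sum ≈ 0.1200+0.0160+0.0000+0.1700 ≈ 0.3060 m = S ✓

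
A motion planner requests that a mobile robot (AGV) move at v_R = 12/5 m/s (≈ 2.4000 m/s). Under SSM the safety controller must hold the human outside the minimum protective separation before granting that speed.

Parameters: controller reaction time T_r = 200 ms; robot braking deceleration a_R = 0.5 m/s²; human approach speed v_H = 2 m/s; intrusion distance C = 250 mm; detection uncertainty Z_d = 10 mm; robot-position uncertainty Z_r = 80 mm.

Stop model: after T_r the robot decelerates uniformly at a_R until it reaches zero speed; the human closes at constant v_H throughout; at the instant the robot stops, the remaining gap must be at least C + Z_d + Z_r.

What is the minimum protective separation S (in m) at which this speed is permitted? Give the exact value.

S_min = 829/50 m = 16.5800 m

stop time T_s = (12/5)/(1/2) = 4.8000 s
robot in T_r: 2.4000·0.2000 = 0.4800 m
robot covers 2.4000·4.8000 − ½·0.5000·4.8000² = 5.7600 m while stopping
human closes 2.0000·5.0000 = 10.0000 m
margins: 0.2500+0.0100+0.0800 = 0.3400 m
S_min ≈ 0.4800+5.7600+10.0000+0.3400  ⇒  S_min = 829/50 m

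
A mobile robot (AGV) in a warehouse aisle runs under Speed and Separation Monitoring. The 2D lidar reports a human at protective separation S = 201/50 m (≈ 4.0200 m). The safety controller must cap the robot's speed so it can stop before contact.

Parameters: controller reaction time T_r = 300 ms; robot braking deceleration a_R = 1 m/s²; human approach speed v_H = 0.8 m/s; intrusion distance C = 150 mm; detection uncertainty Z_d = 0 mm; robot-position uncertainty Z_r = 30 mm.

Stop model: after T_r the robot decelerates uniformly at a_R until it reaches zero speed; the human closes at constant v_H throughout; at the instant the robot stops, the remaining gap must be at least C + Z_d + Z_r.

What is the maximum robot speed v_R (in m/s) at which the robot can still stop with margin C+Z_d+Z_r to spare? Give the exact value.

v_R_max = 9/5 m/s = 1.8000 m/s

quadratic (1/2)·v² + (11/10)·v + (-18/5) = 0
  disc = (11/10)² − 4·(1/2)·(-18/5) = 841/100 ; √disc = 29/10
  v_R = (−(11/10) + 29/10) / (2·(1/2)) = 9/5 m/s
check:
braking lasts T_s = (9/5)/1 = 1.8000 s
robot covers v_R·T_r = 1.8000·0.3000 = 0.5400 m before braking
robot covers 1.8000·1.8000 − ½·1.0000·1.8000² = 1.6200 m while stopping
person approaches 0.8000·(0.3000+1.8000) = 1.6800 m
margins: 0.1500+0.0000+0.0300 = 0.1800 m
sum ≈ 0.5400+1.6200+1.6800+0.1800 ≈ 4.0200 m = S ✓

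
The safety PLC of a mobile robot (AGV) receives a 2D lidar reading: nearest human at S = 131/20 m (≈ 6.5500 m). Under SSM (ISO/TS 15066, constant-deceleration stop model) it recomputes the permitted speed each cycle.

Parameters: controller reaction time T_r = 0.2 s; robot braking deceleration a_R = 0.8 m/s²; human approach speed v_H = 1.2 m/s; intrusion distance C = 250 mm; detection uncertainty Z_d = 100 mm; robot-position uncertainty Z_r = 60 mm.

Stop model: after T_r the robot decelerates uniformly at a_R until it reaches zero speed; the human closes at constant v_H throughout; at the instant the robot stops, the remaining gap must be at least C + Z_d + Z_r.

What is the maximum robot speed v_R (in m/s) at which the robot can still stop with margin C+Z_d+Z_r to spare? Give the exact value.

collect terms ⇒ (5/8)·v_R² + (17/10)·v_R + (-59/10) = 0
  disc = (17/10)² − 4·(5/8)·(-59/10) = 441/25 ; √disc = 21/5
  v_R = (−(17/10) + 21/5) / (2·(5/8)) = 2 m/s
check:
braking lasts T_s = 2/(4/5) = 2.5000 s
reaction-phase robot travel = 2.0000·0.2000 = 0.4000 m
robot under decel: 2.0000²/(2·0.8000) = 2.5000 m
human closes 1.2000·2.7000 = 3.2400 m
C+Z_d+Z_r = 0.2500+0.1000+0.0600 = 0.4100 m
sum ≈ 0.4000+2.5000+3.2400+0.4100 ≈ 6.5500 m = S ✓

v_R_max = 2 m/s = 2.0000 m/s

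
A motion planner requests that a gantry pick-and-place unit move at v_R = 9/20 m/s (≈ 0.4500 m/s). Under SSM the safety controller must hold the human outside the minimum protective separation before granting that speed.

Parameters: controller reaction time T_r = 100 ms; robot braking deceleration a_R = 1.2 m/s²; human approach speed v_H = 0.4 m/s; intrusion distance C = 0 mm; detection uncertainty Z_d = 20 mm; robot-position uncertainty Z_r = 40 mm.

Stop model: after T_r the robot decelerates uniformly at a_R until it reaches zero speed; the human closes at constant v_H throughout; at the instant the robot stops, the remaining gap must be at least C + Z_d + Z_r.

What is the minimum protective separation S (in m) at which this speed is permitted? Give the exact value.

S_min = 607/1600 m = 0.3794 m

stop time T_s = (9/20)/(6/5) = 0.3750 s
robot in T_r: 0.4500·0.1000 = 0.0450 m
braking distance = 0.4500²/(2·1.2000) = 0.0844 m
human over T_r+T_s: 0.4000·(0.1000+0.3750) = 0.1900 m
residual clearance needed = 0.0000+0.0200+0.0400 = 0.0600 m
S_min ≈ 0.0450+0.0844+0.1900+0.0600  ⇒  S_min = 607/1600 m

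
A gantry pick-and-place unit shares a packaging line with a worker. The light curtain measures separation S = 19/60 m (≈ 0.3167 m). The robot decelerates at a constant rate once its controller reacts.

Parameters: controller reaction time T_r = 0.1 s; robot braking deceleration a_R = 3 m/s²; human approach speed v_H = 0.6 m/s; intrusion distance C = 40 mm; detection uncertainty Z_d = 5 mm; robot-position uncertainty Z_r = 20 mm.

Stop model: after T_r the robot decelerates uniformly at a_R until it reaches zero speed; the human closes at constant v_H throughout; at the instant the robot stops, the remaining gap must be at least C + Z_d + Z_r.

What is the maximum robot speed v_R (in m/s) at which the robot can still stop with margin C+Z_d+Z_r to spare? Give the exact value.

v_R_max = 1/2 m/s = 0.5000 m/s

collect terms ⇒ (1/6)·v_R² + (3/10)·v_R + (-23/120) = 0
  disc = (3/10)² − 4·(1/6)·(-23/120) = 49/225 ; √disc = 7/15
  v_R = (−(3/10) + 7/15) / (2·(1/6)) = 1/2 m/s
check:
T_s = v_R/a_R = (1/2)/3 = 0.1667 s
robot covers v_R·T_r = 0.5000·0.1000 = 0.0500 m before braking
robot covers 0.5000·0.1667 − ½·3.0000·0.1667² = 0.0417 m while stopping
human over T_r+T_s: 0.6000·(0.1000+0.1667) = 0.1600 m
margins: 0.0400+0.0050+0.0200 = 0.0650 m
sum ≈ 0.0500+0.0417+0.1600+0.0650 ≈ 0.3167 m = S ✓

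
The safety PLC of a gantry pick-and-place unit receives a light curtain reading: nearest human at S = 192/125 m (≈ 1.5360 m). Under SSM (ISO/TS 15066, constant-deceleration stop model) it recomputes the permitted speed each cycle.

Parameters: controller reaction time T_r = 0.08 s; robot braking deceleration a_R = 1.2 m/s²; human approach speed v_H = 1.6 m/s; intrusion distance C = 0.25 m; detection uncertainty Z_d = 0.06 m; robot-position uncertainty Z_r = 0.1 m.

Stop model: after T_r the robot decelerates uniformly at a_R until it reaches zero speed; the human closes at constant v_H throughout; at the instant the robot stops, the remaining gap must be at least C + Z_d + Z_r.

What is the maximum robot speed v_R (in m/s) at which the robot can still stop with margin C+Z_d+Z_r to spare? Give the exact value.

quadratic (5/12)·v² + (106/75)·v + (-499/500) = 0
  disc = (106/75)² − 4·(5/12)·(-499/500) = 82369/22500 ; √disc = 287/150
  v_R = (−(106/75) + 287/150) / (2·(5/12)) = 3/5 m/s
check:
stop time T_s = (3/5)/(6/5) = 0.5000 s
robot covers v_R·T_r = 0.6000·0.0800 = 0.0480 m before braking
robot covers 0.6000·0.5000 − ½·1.2000·0.5000² = 0.1500 m while stopping
human over T_r+T_s: 1.6000·(0.0800+0.5000) = 0.9280 m
residual clearance needed = 0.2500+0.0600+0.1000 = 0.4100 m
sum ≈ 0.0480+0.1500+0.9280+0.4100 ≈ 1.5360 m = S ✓

v_R_max = 3/5 m/s = 0.6000 m/s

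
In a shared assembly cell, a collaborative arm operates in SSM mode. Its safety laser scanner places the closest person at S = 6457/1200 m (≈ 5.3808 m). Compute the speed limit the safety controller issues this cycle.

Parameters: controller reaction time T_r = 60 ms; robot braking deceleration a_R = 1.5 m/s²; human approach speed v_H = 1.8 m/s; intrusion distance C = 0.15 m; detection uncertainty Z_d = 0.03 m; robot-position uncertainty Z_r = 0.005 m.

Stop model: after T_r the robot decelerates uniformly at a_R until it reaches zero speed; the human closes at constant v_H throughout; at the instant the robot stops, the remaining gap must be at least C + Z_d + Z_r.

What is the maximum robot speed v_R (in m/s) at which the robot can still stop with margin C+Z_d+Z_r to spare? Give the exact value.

v_R_max = 49/20 m/s = 2.4500 m/s

collect terms ⇒ (1/3)·v_R² + (63/50)·v_R + (-30527/6000) = 0
  disc = (63/50)² − 4·(1/3)·(-30527/6000) = 47089/5625 ; √disc = 217/75
  v_R = (−(63/50) + 217/75) / (2·(1/3)) = 49/20 m/s
check:
braking lasts T_s = (49/20)/(3/2) = 1.6333 s
robot in T_r: 2.4500·0.0600 = 0.1470 m
robot covers 2.4500·1.6333 − ½·1.5000·1.6333² = 2.0008 m while stopping
human over T_r+T_s: 1.8000·(0.0600+1.6333) = 3.0480 m
margins: 0.1500+0.0300+0.0050 = 0.1850 m
sum ≈ 0.1470+2.0008+3.0480+0.1850 ≈ 5.3808 m = S ✓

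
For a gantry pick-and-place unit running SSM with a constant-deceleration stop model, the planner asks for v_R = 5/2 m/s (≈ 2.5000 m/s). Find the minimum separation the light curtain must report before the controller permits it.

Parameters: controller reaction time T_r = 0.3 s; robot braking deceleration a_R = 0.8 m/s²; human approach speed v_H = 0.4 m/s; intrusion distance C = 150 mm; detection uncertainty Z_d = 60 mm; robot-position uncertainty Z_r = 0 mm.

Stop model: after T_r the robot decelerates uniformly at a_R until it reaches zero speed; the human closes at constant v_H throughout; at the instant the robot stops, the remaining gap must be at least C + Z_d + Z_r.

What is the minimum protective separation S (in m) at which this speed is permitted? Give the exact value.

S_min = 4989/800 m = 6.2363 m

T_s = v_R/a_R = (5/2)/(4/5) = 3.1250 s
reaction-phase robot travel = 2.5000·0.3000 = 0.7500 m
robot covers 2.5000·3.1250 − ½·0.8000·3.1250² = 3.9062 m while stopping
human closes 0.4000·3.4250 = 1.3700 m
C+Z_d+Z_r = 0.1500+0.0600+0.0000 = 0.2100 m
S_min ≈ 0.7500+3.9062+1.3700+0.2100  ⇒  S_min = 4989/800 m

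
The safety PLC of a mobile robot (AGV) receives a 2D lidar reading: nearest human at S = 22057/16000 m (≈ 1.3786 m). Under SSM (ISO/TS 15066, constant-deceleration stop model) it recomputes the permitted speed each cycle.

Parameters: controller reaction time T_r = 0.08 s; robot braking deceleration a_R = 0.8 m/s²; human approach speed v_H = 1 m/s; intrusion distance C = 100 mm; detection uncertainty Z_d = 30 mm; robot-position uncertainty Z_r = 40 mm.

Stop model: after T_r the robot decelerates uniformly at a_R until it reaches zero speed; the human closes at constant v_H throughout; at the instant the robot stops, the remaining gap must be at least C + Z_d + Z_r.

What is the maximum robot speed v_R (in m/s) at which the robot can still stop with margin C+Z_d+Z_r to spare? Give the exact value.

v_R_max = 13/20 m/s = 0.6500 m/s

at the boundary: (5/8)·v² + (133/100)·v + (-18057/16000) = 0
  disc = (133/100)² − 4·(5/8)·(-18057/16000) = 734449/160000 ; √disc = 857/400
  v_R = (−(133/100) + 857/400) / (2·(5/8)) = 13/20 m/s
check:
stop time T_s = (13/20)/(4/5) = 0.8125 s
reaction-phase robot travel = 0.6500·0.0800 = 0.0520 m
braking distance = 0.6500²/(2·0.8000) = 0.2641 m
person approaches 1.0000·(0.0800+0.8125) = 0.8925 m
C+Z_d+Z_r = 0.1000+0.0300+0.0400 = 0.1700 m
sum ≈ 0.0520+0.2641+0.8925+0.1700 ≈ 1.3786 m = S ✓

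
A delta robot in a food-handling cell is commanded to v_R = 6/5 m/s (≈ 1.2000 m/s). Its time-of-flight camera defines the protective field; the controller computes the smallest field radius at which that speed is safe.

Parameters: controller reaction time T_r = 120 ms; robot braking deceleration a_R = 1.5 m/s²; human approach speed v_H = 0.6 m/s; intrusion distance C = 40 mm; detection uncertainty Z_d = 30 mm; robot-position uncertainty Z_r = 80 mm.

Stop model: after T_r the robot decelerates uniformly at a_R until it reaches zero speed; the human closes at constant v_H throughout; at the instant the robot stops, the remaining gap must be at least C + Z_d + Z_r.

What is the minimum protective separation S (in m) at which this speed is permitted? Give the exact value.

braking lasts T_s = (6/5)/(3/2) = 0.8000 s
reaction-phase robot travel = 1.2000·0.1200 = 0.1440 m
robot covers 1.2000·0.8000 − ½·1.5000·0.8000² = 0.4800 m while stopping
human over T_r+T_s: 0.6000·(0.1200+0.8000) = 0.5520 m
C+Z_d+Z_r = 0.0400+0.0300+0.0800 = 0.1500 m
S_min ≈ 0.1440+0.4800+0.5520+0.1500  ⇒  S_min = 663/500 m

S_min = 663/500 m = 1.3260 m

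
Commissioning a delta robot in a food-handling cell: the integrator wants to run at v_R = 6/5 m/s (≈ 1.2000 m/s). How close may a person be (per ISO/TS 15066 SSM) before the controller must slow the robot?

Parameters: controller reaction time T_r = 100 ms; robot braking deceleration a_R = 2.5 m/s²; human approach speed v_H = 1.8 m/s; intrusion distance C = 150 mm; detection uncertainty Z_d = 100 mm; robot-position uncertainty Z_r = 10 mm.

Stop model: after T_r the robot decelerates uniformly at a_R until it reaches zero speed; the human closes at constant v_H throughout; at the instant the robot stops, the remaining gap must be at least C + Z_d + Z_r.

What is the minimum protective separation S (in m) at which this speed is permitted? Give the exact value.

T_s = v_R/a_R = (6/5)/(5/2) = 0.4800 s
reaction-phase robot travel = 1.2000·0.1000 = 0.1200 m
robot under decel: 1.2000²/(2·2.5000) = 0.2880 m
human over T_r+T_s: 1.8000·(0.1000+0.4800) = 1.0440 m
C+Z_d+Z_r = 0.1500+0.1000+0.0100 = 0.2600 m
S_min ≈ 0.1200+0.2880+1.0440+0.2600  ⇒  S_min = 214/125 m

S_min = 214/125 m = 1.7120 m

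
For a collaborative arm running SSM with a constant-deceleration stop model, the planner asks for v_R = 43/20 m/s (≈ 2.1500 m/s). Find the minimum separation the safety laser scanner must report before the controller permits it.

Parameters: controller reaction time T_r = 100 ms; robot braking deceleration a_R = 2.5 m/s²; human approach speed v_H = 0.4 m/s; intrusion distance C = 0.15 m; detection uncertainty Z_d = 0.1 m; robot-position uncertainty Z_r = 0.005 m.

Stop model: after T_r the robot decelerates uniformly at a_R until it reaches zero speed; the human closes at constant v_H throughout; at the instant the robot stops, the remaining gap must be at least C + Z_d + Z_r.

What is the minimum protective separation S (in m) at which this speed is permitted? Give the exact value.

stop time T_s = (43/20)/(5/2) = 0.8600 s
robot covers v_R·T_r = 2.1500·0.1000 = 0.2150 m before braking
robot covers 2.1500·0.8600 − ½·2.5000·0.8600² = 0.9245 m while stopping
human closes 0.4000·0.9600 = 0.3840 m
residual clearance needed = 0.1500+0.1000+0.0050 = 0.2550 m
S_min ≈ 0.2150+0.9245+0.3840+0.2550  ⇒  S_min = 3557/2000 m

S_min = 3557/2000 m = 1.7785 m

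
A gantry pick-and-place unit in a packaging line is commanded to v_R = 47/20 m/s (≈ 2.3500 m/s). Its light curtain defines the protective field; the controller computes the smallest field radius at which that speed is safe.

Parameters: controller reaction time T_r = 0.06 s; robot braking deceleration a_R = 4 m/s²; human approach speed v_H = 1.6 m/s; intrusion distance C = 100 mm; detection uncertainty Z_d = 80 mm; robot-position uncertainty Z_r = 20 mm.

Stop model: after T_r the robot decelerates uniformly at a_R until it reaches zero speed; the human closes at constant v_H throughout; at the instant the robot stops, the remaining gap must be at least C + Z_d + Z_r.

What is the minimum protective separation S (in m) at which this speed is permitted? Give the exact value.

S_min = 33077/16000 m = 2.0673 m

T_s = v_R/a_R = (47/20)/4 = 0.5875 s
robot covers v_R·T_r = 2.3500·0.0600 = 0.1410 m before braking
braking distance = 2.3500²/(2·4.0000) = 0.6903 m
human closes 1.6000·0.6475 = 1.0360 m
margins: 0.1000+0.0800+0.0200 = 0.2000 m
S_min ≈ 0.1410+0.6903+1.0360+0.2000  ⇒  S_min = 33077/16000 m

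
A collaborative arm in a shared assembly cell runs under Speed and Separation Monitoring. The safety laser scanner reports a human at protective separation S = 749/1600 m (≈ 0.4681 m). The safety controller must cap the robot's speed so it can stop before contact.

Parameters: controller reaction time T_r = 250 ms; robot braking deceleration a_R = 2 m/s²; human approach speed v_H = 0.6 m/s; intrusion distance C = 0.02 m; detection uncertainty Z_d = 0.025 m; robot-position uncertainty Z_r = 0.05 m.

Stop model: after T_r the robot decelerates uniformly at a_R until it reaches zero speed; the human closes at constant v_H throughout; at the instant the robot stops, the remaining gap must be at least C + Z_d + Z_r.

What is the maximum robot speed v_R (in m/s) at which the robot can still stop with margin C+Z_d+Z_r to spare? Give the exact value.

collect terms ⇒ (1/4)·v_R² + (11/20)·v_R + (-357/1600) = 0
  disc = (11/20)² − 4·(1/4)·(-357/1600) = 841/1600 ; √disc = 29/40
  v_R = (−(11/20) + 29/40) / (2·(1/4)) = 7/20 m/s
check:
T_s = v_R/a_R = (7/20)/2 = 0.1750 s
robot in T_r: 0.3500·0.2500 = 0.0875 m
braking distance = 0.3500²/(2·2.0000) = 0.0306 m
human over T_r+T_s: 0.6000·(0.2500+0.1750) = 0.2550 m
residual clearance needed = 0.0200+0.0250+0.0500 = 0.0950 m
sum ≈ 0.0875+0.0306+0.2550+0.0950 ≈ 0.4681 m = S ✓

v_R_max = 7/20 m/s = 0.3500 m/s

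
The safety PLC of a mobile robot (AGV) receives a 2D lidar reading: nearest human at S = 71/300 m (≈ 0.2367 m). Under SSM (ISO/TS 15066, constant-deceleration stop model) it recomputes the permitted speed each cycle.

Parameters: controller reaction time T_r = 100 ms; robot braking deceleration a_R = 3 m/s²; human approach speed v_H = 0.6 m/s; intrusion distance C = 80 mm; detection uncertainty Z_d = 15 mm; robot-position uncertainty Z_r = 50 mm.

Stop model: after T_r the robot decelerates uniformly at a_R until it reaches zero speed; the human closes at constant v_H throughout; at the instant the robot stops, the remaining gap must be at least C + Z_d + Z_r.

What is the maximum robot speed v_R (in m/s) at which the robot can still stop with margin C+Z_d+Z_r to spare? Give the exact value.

v_R_max = 1/10 m/s = 0.1000 m/s

collect terms ⇒ (1/6)·v_R² + (3/10)·v_R + (-19/600) = 0
  disc = (3/10)² − 4·(1/6)·(-19/600) = 1/9 ; √disc = 1/3
  v_R = (−(3/10) + 1/3) / (2·(1/6)) = 1/10 m/s
check:
T_s = v_R/a_R = (1/10)/3 = 0.0333 s
robot in T_r: 0.1000·0.1000 = 0.0100 m
robot under decel: 0.1000²/(2·3.0000) = 0.0017 m
human closes 0.6000·0.1333 = 0.0800 m
residual clearance needed = 0.0800+0.0150+0.0500 = 0.1450 m
sum ≈ 0.0100+0.0017+0.0800+0.1450 ≈ 0.2367 m = S ✓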